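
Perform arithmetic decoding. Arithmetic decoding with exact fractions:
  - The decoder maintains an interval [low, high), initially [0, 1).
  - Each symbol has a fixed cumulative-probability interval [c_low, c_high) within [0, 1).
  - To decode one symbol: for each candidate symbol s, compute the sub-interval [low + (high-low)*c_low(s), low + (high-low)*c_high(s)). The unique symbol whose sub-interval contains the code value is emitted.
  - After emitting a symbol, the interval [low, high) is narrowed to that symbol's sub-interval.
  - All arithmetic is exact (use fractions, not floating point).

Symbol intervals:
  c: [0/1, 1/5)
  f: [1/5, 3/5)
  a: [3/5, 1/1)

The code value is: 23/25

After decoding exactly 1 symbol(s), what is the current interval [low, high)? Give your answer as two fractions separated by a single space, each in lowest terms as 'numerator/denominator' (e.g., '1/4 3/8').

Answer: 3/5 1/1

Derivation:
Step 1: interval [0/1, 1/1), width = 1/1 - 0/1 = 1/1
  'c': [0/1 + 1/1*0/1, 0/1 + 1/1*1/5) = [0/1, 1/5)
  'f': [0/1 + 1/1*1/5, 0/1 + 1/1*3/5) = [1/5, 3/5)
  'a': [0/1 + 1/1*3/5, 0/1 + 1/1*1/1) = [3/5, 1/1) <- contains code 23/25
  emit 'a', narrow to [3/5, 1/1)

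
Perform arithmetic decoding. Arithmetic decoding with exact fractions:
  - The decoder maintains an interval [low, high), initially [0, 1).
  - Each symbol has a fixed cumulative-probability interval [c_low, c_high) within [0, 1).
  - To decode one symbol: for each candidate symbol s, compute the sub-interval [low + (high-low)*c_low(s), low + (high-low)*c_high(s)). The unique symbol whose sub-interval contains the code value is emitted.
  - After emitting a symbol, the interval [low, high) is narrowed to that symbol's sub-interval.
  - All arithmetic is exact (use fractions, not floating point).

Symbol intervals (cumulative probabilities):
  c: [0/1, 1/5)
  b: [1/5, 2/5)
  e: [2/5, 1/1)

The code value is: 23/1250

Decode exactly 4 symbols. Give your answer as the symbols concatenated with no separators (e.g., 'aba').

Step 1: interval [0/1, 1/1), width = 1/1 - 0/1 = 1/1
  'c': [0/1 + 1/1*0/1, 0/1 + 1/1*1/5) = [0/1, 1/5) <- contains code 23/1250
  'b': [0/1 + 1/1*1/5, 0/1 + 1/1*2/5) = [1/5, 2/5)
  'e': [0/1 + 1/1*2/5, 0/1 + 1/1*1/1) = [2/5, 1/1)
  emit 'c', narrow to [0/1, 1/5)
Step 2: interval [0/1, 1/5), width = 1/5 - 0/1 = 1/5
  'c': [0/1 + 1/5*0/1, 0/1 + 1/5*1/5) = [0/1, 1/25) <- contains code 23/1250
  'b': [0/1 + 1/5*1/5, 0/1 + 1/5*2/5) = [1/25, 2/25)
  'e': [0/1 + 1/5*2/5, 0/1 + 1/5*1/1) = [2/25, 1/5)
  emit 'c', narrow to [0/1, 1/25)
Step 3: interval [0/1, 1/25), width = 1/25 - 0/1 = 1/25
  'c': [0/1 + 1/25*0/1, 0/1 + 1/25*1/5) = [0/1, 1/125)
  'b': [0/1 + 1/25*1/5, 0/1 + 1/25*2/5) = [1/125, 2/125)
  'e': [0/1 + 1/25*2/5, 0/1 + 1/25*1/1) = [2/125, 1/25) <- contains code 23/1250
  emit 'e', narrow to [2/125, 1/25)
Step 4: interval [2/125, 1/25), width = 1/25 - 2/125 = 3/125
  'c': [2/125 + 3/125*0/1, 2/125 + 3/125*1/5) = [2/125, 13/625) <- contains code 23/1250
  'b': [2/125 + 3/125*1/5, 2/125 + 3/125*2/5) = [13/625, 16/625)
  'e': [2/125 + 3/125*2/5, 2/125 + 3/125*1/1) = [16/625, 1/25)
  emit 'c', narrow to [2/125, 13/625)

Answer: ccec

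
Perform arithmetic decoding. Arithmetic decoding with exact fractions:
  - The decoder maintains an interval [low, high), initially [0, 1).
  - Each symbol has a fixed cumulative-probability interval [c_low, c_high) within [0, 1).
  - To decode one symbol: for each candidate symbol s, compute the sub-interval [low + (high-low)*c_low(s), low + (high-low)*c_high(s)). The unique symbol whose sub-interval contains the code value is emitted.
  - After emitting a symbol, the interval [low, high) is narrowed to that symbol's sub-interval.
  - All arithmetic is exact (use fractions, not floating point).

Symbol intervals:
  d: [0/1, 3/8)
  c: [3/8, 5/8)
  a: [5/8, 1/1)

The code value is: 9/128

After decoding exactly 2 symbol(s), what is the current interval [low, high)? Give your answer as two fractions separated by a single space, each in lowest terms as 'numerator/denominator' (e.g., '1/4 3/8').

Answer: 0/1 9/64

Derivation:
Step 1: interval [0/1, 1/1), width = 1/1 - 0/1 = 1/1
  'd': [0/1 + 1/1*0/1, 0/1 + 1/1*3/8) = [0/1, 3/8) <- contains code 9/128
  'c': [0/1 + 1/1*3/8, 0/1 + 1/1*5/8) = [3/8, 5/8)
  'a': [0/1 + 1/1*5/8, 0/1 + 1/1*1/1) = [5/8, 1/1)
  emit 'd', narrow to [0/1, 3/8)
Step 2: interval [0/1, 3/8), width = 3/8 - 0/1 = 3/8
  'd': [0/1 + 3/8*0/1, 0/1 + 3/8*3/8) = [0/1, 9/64) <- contains code 9/128
  'c': [0/1 + 3/8*3/8, 0/1 + 3/8*5/8) = [9/64, 15/64)
  'a': [0/1 + 3/8*5/8, 0/1 + 3/8*1/1) = [15/64, 3/8)
  emit 'd', narrow to [0/1, 9/64)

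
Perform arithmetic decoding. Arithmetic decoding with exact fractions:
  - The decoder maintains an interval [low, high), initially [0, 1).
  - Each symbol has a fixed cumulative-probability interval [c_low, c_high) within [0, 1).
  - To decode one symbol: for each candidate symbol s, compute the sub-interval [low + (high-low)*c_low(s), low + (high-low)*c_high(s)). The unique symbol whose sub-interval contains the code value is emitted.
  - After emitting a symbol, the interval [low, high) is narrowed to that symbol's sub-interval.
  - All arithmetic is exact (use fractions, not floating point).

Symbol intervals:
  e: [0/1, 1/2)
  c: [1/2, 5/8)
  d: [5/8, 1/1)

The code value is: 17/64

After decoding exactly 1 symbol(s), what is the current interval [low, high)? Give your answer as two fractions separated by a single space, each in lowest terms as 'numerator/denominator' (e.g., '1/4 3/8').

Step 1: interval [0/1, 1/1), width = 1/1 - 0/1 = 1/1
  'e': [0/1 + 1/1*0/1, 0/1 + 1/1*1/2) = [0/1, 1/2) <- contains code 17/64
  'c': [0/1 + 1/1*1/2, 0/1 + 1/1*5/8) = [1/2, 5/8)
  'd': [0/1 + 1/1*5/8, 0/1 + 1/1*1/1) = [5/8, 1/1)
  emit 'e', narrow to [0/1, 1/2)

Answer: 0/1 1/2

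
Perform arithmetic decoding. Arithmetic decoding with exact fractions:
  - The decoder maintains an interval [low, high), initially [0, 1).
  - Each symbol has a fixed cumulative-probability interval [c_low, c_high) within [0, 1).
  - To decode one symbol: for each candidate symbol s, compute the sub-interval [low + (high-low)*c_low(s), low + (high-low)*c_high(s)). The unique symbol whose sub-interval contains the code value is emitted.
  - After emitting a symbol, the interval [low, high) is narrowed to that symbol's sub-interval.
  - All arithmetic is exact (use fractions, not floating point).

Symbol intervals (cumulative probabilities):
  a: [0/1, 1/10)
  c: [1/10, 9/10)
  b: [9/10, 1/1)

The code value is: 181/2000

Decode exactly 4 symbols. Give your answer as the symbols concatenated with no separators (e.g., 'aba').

Answer: abac

Derivation:
Step 1: interval [0/1, 1/1), width = 1/1 - 0/1 = 1/1
  'a': [0/1 + 1/1*0/1, 0/1 + 1/1*1/10) = [0/1, 1/10) <- contains code 181/2000
  'c': [0/1 + 1/1*1/10, 0/1 + 1/1*9/10) = [1/10, 9/10)
  'b': [0/1 + 1/1*9/10, 0/1 + 1/1*1/1) = [9/10, 1/1)
  emit 'a', narrow to [0/1, 1/10)
Step 2: interval [0/1, 1/10), width = 1/10 - 0/1 = 1/10
  'a': [0/1 + 1/10*0/1, 0/1 + 1/10*1/10) = [0/1, 1/100)
  'c': [0/1 + 1/10*1/10, 0/1 + 1/10*9/10) = [1/100, 9/100)
  'b': [0/1 + 1/10*9/10, 0/1 + 1/10*1/1) = [9/100, 1/10) <- contains code 181/2000
  emit 'b', narrow to [9/100, 1/10)
Step 3: interval [9/100, 1/10), width = 1/10 - 9/100 = 1/100
  'a': [9/100 + 1/100*0/1, 9/100 + 1/100*1/10) = [9/100, 91/1000) <- contains code 181/2000
  'c': [9/100 + 1/100*1/10, 9/100 + 1/100*9/10) = [91/1000, 99/1000)
  'b': [9/100 + 1/100*9/10, 9/100 + 1/100*1/1) = [99/1000, 1/10)
  emit 'a', narrow to [9/100, 91/1000)
Step 4: interval [9/100, 91/1000), width = 91/1000 - 9/100 = 1/1000
  'a': [9/100 + 1/1000*0/1, 9/100 + 1/1000*1/10) = [9/100, 901/10000)
  'c': [9/100 + 1/1000*1/10, 9/100 + 1/1000*9/10) = [901/10000, 909/10000) <- contains code 181/2000
  'b': [9/100 + 1/1000*9/10, 9/100 + 1/1000*1/1) = [909/10000, 91/1000)
  emit 'c', narrow to [901/10000, 909/10000)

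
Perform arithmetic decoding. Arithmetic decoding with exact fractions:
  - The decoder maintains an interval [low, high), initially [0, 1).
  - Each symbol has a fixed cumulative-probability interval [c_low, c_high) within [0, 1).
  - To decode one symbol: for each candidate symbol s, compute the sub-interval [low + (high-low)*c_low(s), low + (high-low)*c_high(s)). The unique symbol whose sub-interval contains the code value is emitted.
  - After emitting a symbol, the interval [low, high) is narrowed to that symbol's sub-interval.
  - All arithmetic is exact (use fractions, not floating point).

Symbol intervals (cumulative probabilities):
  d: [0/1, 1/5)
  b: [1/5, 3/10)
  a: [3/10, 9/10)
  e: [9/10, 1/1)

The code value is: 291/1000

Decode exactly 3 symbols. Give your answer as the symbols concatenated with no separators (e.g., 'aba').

Answer: bed

Derivation:
Step 1: interval [0/1, 1/1), width = 1/1 - 0/1 = 1/1
  'd': [0/1 + 1/1*0/1, 0/1 + 1/1*1/5) = [0/1, 1/5)
  'b': [0/1 + 1/1*1/5, 0/1 + 1/1*3/10) = [1/5, 3/10) <- contains code 291/1000
  'a': [0/1 + 1/1*3/10, 0/1 + 1/1*9/10) = [3/10, 9/10)
  'e': [0/1 + 1/1*9/10, 0/1 + 1/1*1/1) = [9/10, 1/1)
  emit 'b', narrow to [1/5, 3/10)
Step 2: interval [1/5, 3/10), width = 3/10 - 1/5 = 1/10
  'd': [1/5 + 1/10*0/1, 1/5 + 1/10*1/5) = [1/5, 11/50)
  'b': [1/5 + 1/10*1/5, 1/5 + 1/10*3/10) = [11/50, 23/100)
  'a': [1/5 + 1/10*3/10, 1/5 + 1/10*9/10) = [23/100, 29/100)
  'e': [1/5 + 1/10*9/10, 1/5 + 1/10*1/1) = [29/100, 3/10) <- contains code 291/1000
  emit 'e', narrow to [29/100, 3/10)
Step 3: interval [29/100, 3/10), width = 3/10 - 29/100 = 1/100
  'd': [29/100 + 1/100*0/1, 29/100 + 1/100*1/5) = [29/100, 73/250) <- contains code 291/1000
  'b': [29/100 + 1/100*1/5, 29/100 + 1/100*3/10) = [73/250, 293/1000)
  'a': [29/100 + 1/100*3/10, 29/100 + 1/100*9/10) = [293/1000, 299/1000)
  'e': [29/100 + 1/100*9/10, 29/100 + 1/100*1/1) = [299/1000, 3/10)
  emit 'd', narrow to [29/100, 73/250)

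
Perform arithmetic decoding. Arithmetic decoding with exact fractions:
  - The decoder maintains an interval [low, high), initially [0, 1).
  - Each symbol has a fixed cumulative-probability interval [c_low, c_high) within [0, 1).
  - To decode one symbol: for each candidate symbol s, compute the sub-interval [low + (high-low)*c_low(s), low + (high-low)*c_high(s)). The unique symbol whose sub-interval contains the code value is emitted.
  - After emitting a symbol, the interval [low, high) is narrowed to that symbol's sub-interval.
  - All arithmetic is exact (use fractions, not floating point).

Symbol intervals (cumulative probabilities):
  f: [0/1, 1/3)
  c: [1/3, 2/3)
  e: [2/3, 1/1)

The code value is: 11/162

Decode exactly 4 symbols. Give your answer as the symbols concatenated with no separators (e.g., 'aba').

Answer: ffce

Derivation:
Step 1: interval [0/1, 1/1), width = 1/1 - 0/1 = 1/1
  'f': [0/1 + 1/1*0/1, 0/1 + 1/1*1/3) = [0/1, 1/3) <- contains code 11/162
  'c': [0/1 + 1/1*1/3, 0/1 + 1/1*2/3) = [1/3, 2/3)
  'e': [0/1 + 1/1*2/3, 0/1 + 1/1*1/1) = [2/3, 1/1)
  emit 'f', narrow to [0/1, 1/3)
Step 2: interval [0/1, 1/3), width = 1/3 - 0/1 = 1/3
  'f': [0/1 + 1/3*0/1, 0/1 + 1/3*1/3) = [0/1, 1/9) <- contains code 11/162
  'c': [0/1 + 1/3*1/3, 0/1 + 1/3*2/3) = [1/9, 2/9)
  'e': [0/1 + 1/3*2/3, 0/1 + 1/3*1/1) = [2/9, 1/3)
  emit 'f', narrow to [0/1, 1/9)
Step 3: interval [0/1, 1/9), width = 1/9 - 0/1 = 1/9
  'f': [0/1 + 1/9*0/1, 0/1 + 1/9*1/3) = [0/1, 1/27)
  'c': [0/1 + 1/9*1/3, 0/1 + 1/9*2/3) = [1/27, 2/27) <- contains code 11/162
  'e': [0/1 + 1/9*2/3, 0/1 + 1/9*1/1) = [2/27, 1/9)
  emit 'c', narrow to [1/27, 2/27)
Step 4: interval [1/27, 2/27), width = 2/27 - 1/27 = 1/27
  'f': [1/27 + 1/27*0/1, 1/27 + 1/27*1/3) = [1/27, 4/81)
  'c': [1/27 + 1/27*1/3, 1/27 + 1/27*2/3) = [4/81, 5/81)
  'e': [1/27 + 1/27*2/3, 1/27 + 1/27*1/1) = [5/81, 2/27) <- contains code 11/162
  emit 'e', narrow to [5/81, 2/27)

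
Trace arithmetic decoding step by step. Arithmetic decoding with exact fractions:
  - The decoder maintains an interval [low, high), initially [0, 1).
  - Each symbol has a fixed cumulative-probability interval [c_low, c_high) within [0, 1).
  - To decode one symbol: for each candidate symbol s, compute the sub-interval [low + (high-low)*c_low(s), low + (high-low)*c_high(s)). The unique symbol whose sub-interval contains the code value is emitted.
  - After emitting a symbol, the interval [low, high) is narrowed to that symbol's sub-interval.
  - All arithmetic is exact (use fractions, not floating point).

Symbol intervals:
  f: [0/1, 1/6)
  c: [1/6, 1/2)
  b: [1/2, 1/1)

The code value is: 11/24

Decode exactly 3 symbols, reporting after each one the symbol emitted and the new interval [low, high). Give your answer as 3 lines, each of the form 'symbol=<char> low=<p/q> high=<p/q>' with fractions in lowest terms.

Step 1: interval [0/1, 1/1), width = 1/1 - 0/1 = 1/1
  'f': [0/1 + 1/1*0/1, 0/1 + 1/1*1/6) = [0/1, 1/6)
  'c': [0/1 + 1/1*1/6, 0/1 + 1/1*1/2) = [1/6, 1/2) <- contains code 11/24
  'b': [0/1 + 1/1*1/2, 0/1 + 1/1*1/1) = [1/2, 1/1)
  emit 'c', narrow to [1/6, 1/2)
Step 2: interval [1/6, 1/2), width = 1/2 - 1/6 = 1/3
  'f': [1/6 + 1/3*0/1, 1/6 + 1/3*1/6) = [1/6, 2/9)
  'c': [1/6 + 1/3*1/6, 1/6 + 1/3*1/2) = [2/9, 1/3)
  'b': [1/6 + 1/3*1/2, 1/6 + 1/3*1/1) = [1/3, 1/2) <- contains code 11/24
  emit 'b', narrow to [1/3, 1/2)
Step 3: interval [1/3, 1/2), width = 1/2 - 1/3 = 1/6
  'f': [1/3 + 1/6*0/1, 1/3 + 1/6*1/6) = [1/3, 13/36)
  'c': [1/3 + 1/6*1/6, 1/3 + 1/6*1/2) = [13/36, 5/12)
  'b': [1/3 + 1/6*1/2, 1/3 + 1/6*1/1) = [5/12, 1/2) <- contains code 11/24
  emit 'b', narrow to [5/12, 1/2)

Answer: symbol=c low=1/6 high=1/2
symbol=b low=1/3 high=1/2
symbol=b low=5/12 high=1/2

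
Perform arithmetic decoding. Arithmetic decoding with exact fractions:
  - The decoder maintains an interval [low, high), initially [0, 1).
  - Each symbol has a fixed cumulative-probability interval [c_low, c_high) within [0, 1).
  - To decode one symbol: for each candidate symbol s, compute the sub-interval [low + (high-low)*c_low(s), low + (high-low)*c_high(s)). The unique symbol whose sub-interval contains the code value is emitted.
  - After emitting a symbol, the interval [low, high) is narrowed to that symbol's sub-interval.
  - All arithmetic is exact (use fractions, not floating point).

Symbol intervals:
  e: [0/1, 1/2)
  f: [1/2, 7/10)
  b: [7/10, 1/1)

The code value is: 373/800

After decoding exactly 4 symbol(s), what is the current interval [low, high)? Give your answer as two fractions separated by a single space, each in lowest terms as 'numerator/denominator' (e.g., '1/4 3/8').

Step 1: interval [0/1, 1/1), width = 1/1 - 0/1 = 1/1
  'e': [0/1 + 1/1*0/1, 0/1 + 1/1*1/2) = [0/1, 1/2) <- contains code 373/800
  'f': [0/1 + 1/1*1/2, 0/1 + 1/1*7/10) = [1/2, 7/10)
  'b': [0/1 + 1/1*7/10, 0/1 + 1/1*1/1) = [7/10, 1/1)
  emit 'e', narrow to [0/1, 1/2)
Step 2: interval [0/1, 1/2), width = 1/2 - 0/1 = 1/2
  'e': [0/1 + 1/2*0/1, 0/1 + 1/2*1/2) = [0/1, 1/4)
  'f': [0/1 + 1/2*1/2, 0/1 + 1/2*7/10) = [1/4, 7/20)
  'b': [0/1 + 1/2*7/10, 0/1 + 1/2*1/1) = [7/20, 1/2) <- contains code 373/800
  emit 'b', narrow to [7/20, 1/2)
Step 3: interval [7/20, 1/2), width = 1/2 - 7/20 = 3/20
  'e': [7/20 + 3/20*0/1, 7/20 + 3/20*1/2) = [7/20, 17/40)
  'f': [7/20 + 3/20*1/2, 7/20 + 3/20*7/10) = [17/40, 91/200)
  'b': [7/20 + 3/20*7/10, 7/20 + 3/20*1/1) = [91/200, 1/2) <- contains code 373/800
  emit 'b', narrow to [91/200, 1/2)
Step 4: interval [91/200, 1/2), width = 1/2 - 91/200 = 9/200
  'e': [91/200 + 9/200*0/1, 91/200 + 9/200*1/2) = [91/200, 191/400) <- contains code 373/800
  'f': [91/200 + 9/200*1/2, 91/200 + 9/200*7/10) = [191/400, 973/2000)
  'b': [91/200 + 9/200*7/10, 91/200 + 9/200*1/1) = [973/2000, 1/2)
  emit 'e', narrow to [91/200, 191/400)

Answer: 91/200 191/400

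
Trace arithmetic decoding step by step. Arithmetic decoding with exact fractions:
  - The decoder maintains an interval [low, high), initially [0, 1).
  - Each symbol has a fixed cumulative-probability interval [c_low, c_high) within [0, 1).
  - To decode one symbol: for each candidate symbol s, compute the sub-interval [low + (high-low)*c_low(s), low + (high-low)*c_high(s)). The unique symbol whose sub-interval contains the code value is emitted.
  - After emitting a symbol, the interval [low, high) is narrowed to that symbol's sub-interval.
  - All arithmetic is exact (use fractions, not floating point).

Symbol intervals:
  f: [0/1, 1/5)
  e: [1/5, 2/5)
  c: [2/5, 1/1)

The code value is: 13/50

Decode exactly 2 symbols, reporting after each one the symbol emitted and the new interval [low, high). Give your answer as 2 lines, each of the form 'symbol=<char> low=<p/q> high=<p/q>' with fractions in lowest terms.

Step 1: interval [0/1, 1/1), width = 1/1 - 0/1 = 1/1
  'f': [0/1 + 1/1*0/1, 0/1 + 1/1*1/5) = [0/1, 1/5)
  'e': [0/1 + 1/1*1/5, 0/1 + 1/1*2/5) = [1/5, 2/5) <- contains code 13/50
  'c': [0/1 + 1/1*2/5, 0/1 + 1/1*1/1) = [2/5, 1/1)
  emit 'e', narrow to [1/5, 2/5)
Step 2: interval [1/5, 2/5), width = 2/5 - 1/5 = 1/5
  'f': [1/5 + 1/5*0/1, 1/5 + 1/5*1/5) = [1/5, 6/25)
  'e': [1/5 + 1/5*1/5, 1/5 + 1/5*2/5) = [6/25, 7/25) <- contains code 13/50
  'c': [1/5 + 1/5*2/5, 1/5 + 1/5*1/1) = [7/25, 2/5)
  emit 'e', narrow to [6/25, 7/25)

Answer: symbol=e low=1/5 high=2/5
symbol=e low=6/25 high=7/25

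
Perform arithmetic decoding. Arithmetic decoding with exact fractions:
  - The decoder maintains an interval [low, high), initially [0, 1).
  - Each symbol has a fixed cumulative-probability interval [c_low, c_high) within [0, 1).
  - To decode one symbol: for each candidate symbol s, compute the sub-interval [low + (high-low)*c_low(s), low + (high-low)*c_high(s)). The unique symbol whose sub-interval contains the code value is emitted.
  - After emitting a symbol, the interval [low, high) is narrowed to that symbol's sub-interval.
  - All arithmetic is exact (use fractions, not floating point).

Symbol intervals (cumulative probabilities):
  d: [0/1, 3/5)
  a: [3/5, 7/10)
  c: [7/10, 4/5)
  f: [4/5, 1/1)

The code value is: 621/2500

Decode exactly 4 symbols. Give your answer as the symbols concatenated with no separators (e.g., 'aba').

Step 1: interval [0/1, 1/1), width = 1/1 - 0/1 = 1/1
  'd': [0/1 + 1/1*0/1, 0/1 + 1/1*3/5) = [0/1, 3/5) <- contains code 621/2500
  'a': [0/1 + 1/1*3/5, 0/1 + 1/1*7/10) = [3/5, 7/10)
  'c': [0/1 + 1/1*7/10, 0/1 + 1/1*4/5) = [7/10, 4/5)
  'f': [0/1 + 1/1*4/5, 0/1 + 1/1*1/1) = [4/5, 1/1)
  emit 'd', narrow to [0/1, 3/5)
Step 2: interval [0/1, 3/5), width = 3/5 - 0/1 = 3/5
  'd': [0/1 + 3/5*0/1, 0/1 + 3/5*3/5) = [0/1, 9/25) <- contains code 621/2500
  'a': [0/1 + 3/5*3/5, 0/1 + 3/5*7/10) = [9/25, 21/50)
  'c': [0/1 + 3/5*7/10, 0/1 + 3/5*4/5) = [21/50, 12/25)
  'f': [0/1 + 3/5*4/5, 0/1 + 3/5*1/1) = [12/25, 3/5)
  emit 'd', narrow to [0/1, 9/25)
Step 3: interval [0/1, 9/25), width = 9/25 - 0/1 = 9/25
  'd': [0/1 + 9/25*0/1, 0/1 + 9/25*3/5) = [0/1, 27/125)
  'a': [0/1 + 9/25*3/5, 0/1 + 9/25*7/10) = [27/125, 63/250) <- contains code 621/2500
  'c': [0/1 + 9/25*7/10, 0/1 + 9/25*4/5) = [63/250, 36/125)
  'f': [0/1 + 9/25*4/5, 0/1 + 9/25*1/1) = [36/125, 9/25)
  emit 'a', narrow to [27/125, 63/250)
Step 4: interval [27/125, 63/250), width = 63/250 - 27/125 = 9/250
  'd': [27/125 + 9/250*0/1, 27/125 + 9/250*3/5) = [27/125, 297/1250)
  'a': [27/125 + 9/250*3/5, 27/125 + 9/250*7/10) = [297/1250, 603/2500)
  'c': [27/125 + 9/250*7/10, 27/125 + 9/250*4/5) = [603/2500, 153/625)
  'f': [27/125 + 9/250*4/5, 27/125 + 9/250*1/1) = [153/625, 63/250) <- contains code 621/2500
  emit 'f', narrow to [153/625, 63/250)

Answer: ddaf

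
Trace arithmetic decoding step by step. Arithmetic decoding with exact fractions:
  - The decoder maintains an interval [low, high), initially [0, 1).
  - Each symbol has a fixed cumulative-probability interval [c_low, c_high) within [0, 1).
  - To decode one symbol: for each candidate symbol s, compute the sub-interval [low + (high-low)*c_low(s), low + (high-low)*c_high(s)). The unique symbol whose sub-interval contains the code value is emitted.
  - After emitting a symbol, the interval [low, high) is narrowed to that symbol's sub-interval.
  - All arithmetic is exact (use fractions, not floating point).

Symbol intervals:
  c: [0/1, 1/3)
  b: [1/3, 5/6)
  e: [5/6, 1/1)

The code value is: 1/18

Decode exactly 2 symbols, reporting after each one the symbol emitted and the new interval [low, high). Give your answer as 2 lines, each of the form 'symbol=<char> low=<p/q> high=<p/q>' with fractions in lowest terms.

Step 1: interval [0/1, 1/1), width = 1/1 - 0/1 = 1/1
  'c': [0/1 + 1/1*0/1, 0/1 + 1/1*1/3) = [0/1, 1/3) <- contains code 1/18
  'b': [0/1 + 1/1*1/3, 0/1 + 1/1*5/6) = [1/3, 5/6)
  'e': [0/1 + 1/1*5/6, 0/1 + 1/1*1/1) = [5/6, 1/1)
  emit 'c', narrow to [0/1, 1/3)
Step 2: interval [0/1, 1/3), width = 1/3 - 0/1 = 1/3
  'c': [0/1 + 1/3*0/1, 0/1 + 1/3*1/3) = [0/1, 1/9) <- contains code 1/18
  'b': [0/1 + 1/3*1/3, 0/1 + 1/3*5/6) = [1/9, 5/18)
  'e': [0/1 + 1/3*5/6, 0/1 + 1/3*1/1) = [5/18, 1/3)
  emit 'c', narrow to [0/1, 1/9)

Answer: symbol=c low=0/1 high=1/3
symbol=c low=0/1 high=1/9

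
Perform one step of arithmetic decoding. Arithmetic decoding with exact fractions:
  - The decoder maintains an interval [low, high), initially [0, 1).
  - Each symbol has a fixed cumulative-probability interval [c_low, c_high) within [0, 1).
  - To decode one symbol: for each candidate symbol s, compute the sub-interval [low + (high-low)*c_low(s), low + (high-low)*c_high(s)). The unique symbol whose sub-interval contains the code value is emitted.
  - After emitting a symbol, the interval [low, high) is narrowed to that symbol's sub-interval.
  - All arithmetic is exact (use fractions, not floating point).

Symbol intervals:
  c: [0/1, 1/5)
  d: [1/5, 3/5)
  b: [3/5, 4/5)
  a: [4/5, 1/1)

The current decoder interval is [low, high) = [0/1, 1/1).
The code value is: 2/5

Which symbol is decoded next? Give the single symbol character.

Interval width = high − low = 1/1 − 0/1 = 1/1
Scaled code = (code − low) / width = (2/5 − 0/1) / 1/1 = 2/5
  c: [0/1, 1/5) 
  d: [1/5, 3/5) ← scaled code falls here ✓
  b: [3/5, 4/5) 
  a: [4/5, 1/1) 

Answer: d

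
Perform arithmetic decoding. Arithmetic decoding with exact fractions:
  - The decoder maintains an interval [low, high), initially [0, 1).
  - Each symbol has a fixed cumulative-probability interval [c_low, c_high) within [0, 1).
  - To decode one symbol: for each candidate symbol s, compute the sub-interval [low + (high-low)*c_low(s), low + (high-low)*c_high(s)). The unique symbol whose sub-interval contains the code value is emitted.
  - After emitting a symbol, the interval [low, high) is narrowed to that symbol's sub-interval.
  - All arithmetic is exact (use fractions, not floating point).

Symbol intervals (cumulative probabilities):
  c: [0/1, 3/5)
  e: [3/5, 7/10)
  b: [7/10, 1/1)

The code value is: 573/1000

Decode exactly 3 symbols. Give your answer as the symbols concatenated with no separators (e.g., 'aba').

Answer: cbb

Derivation:
Step 1: interval [0/1, 1/1), width = 1/1 - 0/1 = 1/1
  'c': [0/1 + 1/1*0/1, 0/1 + 1/1*3/5) = [0/1, 3/5) <- contains code 573/1000
  'e': [0/1 + 1/1*3/5, 0/1 + 1/1*7/10) = [3/5, 7/10)
  'b': [0/1 + 1/1*7/10, 0/1 + 1/1*1/1) = [7/10, 1/1)
  emit 'c', narrow to [0/1, 3/5)
Step 2: interval [0/1, 3/5), width = 3/5 - 0/1 = 3/5
  'c': [0/1 + 3/5*0/1, 0/1 + 3/5*3/5) = [0/1, 9/25)
  'e': [0/1 + 3/5*3/5, 0/1 + 3/5*7/10) = [9/25, 21/50)
  'b': [0/1 + 3/5*7/10, 0/1 + 3/5*1/1) = [21/50, 3/5) <- contains code 573/1000
  emit 'b', narrow to [21/50, 3/5)
Step 3: interval [21/50, 3/5), width = 3/5 - 21/50 = 9/50
  'c': [21/50 + 9/50*0/1, 21/50 + 9/50*3/5) = [21/50, 66/125)
  'e': [21/50 + 9/50*3/5, 21/50 + 9/50*7/10) = [66/125, 273/500)
  'b': [21/50 + 9/50*7/10, 21/50 + 9/50*1/1) = [273/500, 3/5) <- contains code 573/1000
  emit 'b', narrow to [273/500, 3/5)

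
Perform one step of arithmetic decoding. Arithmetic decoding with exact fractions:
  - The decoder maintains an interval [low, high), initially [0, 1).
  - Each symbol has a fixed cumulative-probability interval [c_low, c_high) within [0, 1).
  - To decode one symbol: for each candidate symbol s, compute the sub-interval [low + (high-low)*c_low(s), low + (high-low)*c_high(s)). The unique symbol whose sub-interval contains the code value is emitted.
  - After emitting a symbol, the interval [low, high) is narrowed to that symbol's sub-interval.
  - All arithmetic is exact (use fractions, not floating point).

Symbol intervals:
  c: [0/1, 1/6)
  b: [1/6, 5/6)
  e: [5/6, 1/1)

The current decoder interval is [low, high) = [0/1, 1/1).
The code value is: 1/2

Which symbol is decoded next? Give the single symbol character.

Answer: b

Derivation:
Interval width = high − low = 1/1 − 0/1 = 1/1
Scaled code = (code − low) / width = (1/2 − 0/1) / 1/1 = 1/2
  c: [0/1, 1/6) 
  b: [1/6, 5/6) ← scaled code falls here ✓
  e: [5/6, 1/1) 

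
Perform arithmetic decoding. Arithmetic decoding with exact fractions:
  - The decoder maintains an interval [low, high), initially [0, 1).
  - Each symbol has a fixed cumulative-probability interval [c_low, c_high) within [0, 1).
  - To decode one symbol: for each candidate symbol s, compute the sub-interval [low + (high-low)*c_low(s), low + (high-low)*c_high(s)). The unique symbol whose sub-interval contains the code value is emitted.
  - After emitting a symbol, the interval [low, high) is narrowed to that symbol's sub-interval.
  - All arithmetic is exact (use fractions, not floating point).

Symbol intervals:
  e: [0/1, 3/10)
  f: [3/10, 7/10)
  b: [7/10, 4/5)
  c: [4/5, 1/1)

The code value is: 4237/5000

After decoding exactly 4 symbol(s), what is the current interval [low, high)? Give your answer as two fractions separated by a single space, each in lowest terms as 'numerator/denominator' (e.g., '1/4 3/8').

Answer: 2117/2500 106/125

Derivation:
Step 1: interval [0/1, 1/1), width = 1/1 - 0/1 = 1/1
  'e': [0/1 + 1/1*0/1, 0/1 + 1/1*3/10) = [0/1, 3/10)
  'f': [0/1 + 1/1*3/10, 0/1 + 1/1*7/10) = [3/10, 7/10)
  'b': [0/1 + 1/1*7/10, 0/1 + 1/1*4/5) = [7/10, 4/5)
  'c': [0/1 + 1/1*4/5, 0/1 + 1/1*1/1) = [4/5, 1/1) <- contains code 4237/5000
  emit 'c', narrow to [4/5, 1/1)
Step 2: interval [4/5, 1/1), width = 1/1 - 4/5 = 1/5
  'e': [4/5 + 1/5*0/1, 4/5 + 1/5*3/10) = [4/5, 43/50) <- contains code 4237/5000
  'f': [4/5 + 1/5*3/10, 4/5 + 1/5*7/10) = [43/50, 47/50)
  'b': [4/5 + 1/5*7/10, 4/5 + 1/5*4/5) = [47/50, 24/25)
  'c': [4/5 + 1/5*4/5, 4/5 + 1/5*1/1) = [24/25, 1/1)
  emit 'e', narrow to [4/5, 43/50)
Step 3: interval [4/5, 43/50), width = 43/50 - 4/5 = 3/50
  'e': [4/5 + 3/50*0/1, 4/5 + 3/50*3/10) = [4/5, 409/500)
  'f': [4/5 + 3/50*3/10, 4/5 + 3/50*7/10) = [409/500, 421/500)
  'b': [4/5 + 3/50*7/10, 4/5 + 3/50*4/5) = [421/500, 106/125) <- contains code 4237/5000
  'c': [4/5 + 3/50*4/5, 4/5 + 3/50*1/1) = [106/125, 43/50)
  emit 'b', narrow to [421/500, 106/125)
Step 4: interval [421/500, 106/125), width = 106/125 - 421/500 = 3/500
  'e': [421/500 + 3/500*0/1, 421/500 + 3/500*3/10) = [421/500, 4219/5000)
  'f': [421/500 + 3/500*3/10, 421/500 + 3/500*7/10) = [4219/5000, 4231/5000)
  'b': [421/500 + 3/500*7/10, 421/500 + 3/500*4/5) = [4231/5000, 2117/2500)
  'c': [421/500 + 3/500*4/5, 421/500 + 3/500*1/1) = [2117/2500, 106/125) <- contains code 4237/5000
  emit 'c', narrow to [2117/2500, 106/125)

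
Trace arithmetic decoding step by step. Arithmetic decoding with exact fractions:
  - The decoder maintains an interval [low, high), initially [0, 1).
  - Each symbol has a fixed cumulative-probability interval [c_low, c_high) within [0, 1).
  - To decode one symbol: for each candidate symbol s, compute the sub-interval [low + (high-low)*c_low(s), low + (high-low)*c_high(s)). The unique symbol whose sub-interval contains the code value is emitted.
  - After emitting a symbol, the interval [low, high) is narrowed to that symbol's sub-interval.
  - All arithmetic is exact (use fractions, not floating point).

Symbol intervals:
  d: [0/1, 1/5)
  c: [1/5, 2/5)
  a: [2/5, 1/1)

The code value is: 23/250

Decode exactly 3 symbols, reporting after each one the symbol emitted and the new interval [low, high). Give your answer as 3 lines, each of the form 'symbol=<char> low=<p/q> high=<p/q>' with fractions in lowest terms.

Step 1: interval [0/1, 1/1), width = 1/1 - 0/1 = 1/1
  'd': [0/1 + 1/1*0/1, 0/1 + 1/1*1/5) = [0/1, 1/5) <- contains code 23/250
  'c': [0/1 + 1/1*1/5, 0/1 + 1/1*2/5) = [1/5, 2/5)
  'a': [0/1 + 1/1*2/5, 0/1 + 1/1*1/1) = [2/5, 1/1)
  emit 'd', narrow to [0/1, 1/5)
Step 2: interval [0/1, 1/5), width = 1/5 - 0/1 = 1/5
  'd': [0/1 + 1/5*0/1, 0/1 + 1/5*1/5) = [0/1, 1/25)
  'c': [0/1 + 1/5*1/5, 0/1 + 1/5*2/5) = [1/25, 2/25)
  'a': [0/1 + 1/5*2/5, 0/1 + 1/5*1/1) = [2/25, 1/5) <- contains code 23/250
  emit 'a', narrow to [2/25, 1/5)
Step 3: interval [2/25, 1/5), width = 1/5 - 2/25 = 3/25
  'd': [2/25 + 3/25*0/1, 2/25 + 3/25*1/5) = [2/25, 13/125) <- contains code 23/250
  'c': [2/25 + 3/25*1/5, 2/25 + 3/25*2/5) = [13/125, 16/125)
  'a': [2/25 + 3/25*2/5, 2/25 + 3/25*1/1) = [16/125, 1/5)
  emit 'd', narrow to [2/25, 13/125)

Answer: symbol=d low=0/1 high=1/5
symbol=a low=2/25 high=1/5
symbol=d low=2/25 high=13/125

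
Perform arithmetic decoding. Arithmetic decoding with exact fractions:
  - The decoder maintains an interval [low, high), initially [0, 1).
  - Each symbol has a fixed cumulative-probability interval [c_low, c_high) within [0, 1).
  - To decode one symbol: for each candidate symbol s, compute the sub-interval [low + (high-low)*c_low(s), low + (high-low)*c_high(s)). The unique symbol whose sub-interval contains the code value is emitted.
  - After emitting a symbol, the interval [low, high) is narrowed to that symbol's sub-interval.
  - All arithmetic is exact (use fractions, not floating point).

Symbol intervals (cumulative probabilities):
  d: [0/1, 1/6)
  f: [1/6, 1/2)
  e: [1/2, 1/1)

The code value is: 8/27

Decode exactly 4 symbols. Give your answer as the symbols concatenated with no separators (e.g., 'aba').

Step 1: interval [0/1, 1/1), width = 1/1 - 0/1 = 1/1
  'd': [0/1 + 1/1*0/1, 0/1 + 1/1*1/6) = [0/1, 1/6)
  'f': [0/1 + 1/1*1/6, 0/1 + 1/1*1/2) = [1/6, 1/2) <- contains code 8/27
  'e': [0/1 + 1/1*1/2, 0/1 + 1/1*1/1) = [1/2, 1/1)
  emit 'f', narrow to [1/6, 1/2)
Step 2: interval [1/6, 1/2), width = 1/2 - 1/6 = 1/3
  'd': [1/6 + 1/3*0/1, 1/6 + 1/3*1/6) = [1/6, 2/9)
  'f': [1/6 + 1/3*1/6, 1/6 + 1/3*1/2) = [2/9, 1/3) <- contains code 8/27
  'e': [1/6 + 1/3*1/2, 1/6 + 1/3*1/1) = [1/3, 1/2)
  emit 'f', narrow to [2/9, 1/3)
Step 3: interval [2/9, 1/3), width = 1/3 - 2/9 = 1/9
  'd': [2/9 + 1/9*0/1, 2/9 + 1/9*1/6) = [2/9, 13/54)
  'f': [2/9 + 1/9*1/6, 2/9 + 1/9*1/2) = [13/54, 5/18)
  'e': [2/9 + 1/9*1/2, 2/9 + 1/9*1/1) = [5/18, 1/3) <- contains code 8/27
  emit 'e', narrow to [5/18, 1/3)
Step 4: interval [5/18, 1/3), width = 1/3 - 5/18 = 1/18
  'd': [5/18 + 1/18*0/1, 5/18 + 1/18*1/6) = [5/18, 31/108)
  'f': [5/18 + 1/18*1/6, 5/18 + 1/18*1/2) = [31/108, 11/36) <- contains code 8/27
  'e': [5/18 + 1/18*1/2, 5/18 + 1/18*1/1) = [11/36, 1/3)
  emit 'f', narrow to [31/108, 11/36)

Answer: ffef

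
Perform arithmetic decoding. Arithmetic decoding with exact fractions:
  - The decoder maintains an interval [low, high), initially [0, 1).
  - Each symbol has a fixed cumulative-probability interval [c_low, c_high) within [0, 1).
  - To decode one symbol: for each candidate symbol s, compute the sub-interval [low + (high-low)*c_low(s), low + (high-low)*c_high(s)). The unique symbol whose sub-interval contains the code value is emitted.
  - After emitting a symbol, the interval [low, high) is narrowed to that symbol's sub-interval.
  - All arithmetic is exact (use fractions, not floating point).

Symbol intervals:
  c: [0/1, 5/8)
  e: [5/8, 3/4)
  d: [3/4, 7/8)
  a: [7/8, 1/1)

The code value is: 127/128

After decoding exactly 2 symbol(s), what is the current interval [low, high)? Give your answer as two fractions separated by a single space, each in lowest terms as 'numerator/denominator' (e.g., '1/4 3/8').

Answer: 63/64 1/1

Derivation:
Step 1: interval [0/1, 1/1), width = 1/1 - 0/1 = 1/1
  'c': [0/1 + 1/1*0/1, 0/1 + 1/1*5/8) = [0/1, 5/8)
  'e': [0/1 + 1/1*5/8, 0/1 + 1/1*3/4) = [5/8, 3/4)
  'd': [0/1 + 1/1*3/4, 0/1 + 1/1*7/8) = [3/4, 7/8)
  'a': [0/1 + 1/1*7/8, 0/1 + 1/1*1/1) = [7/8, 1/1) <- contains code 127/128
  emit 'a', narrow to [7/8, 1/1)
Step 2: interval [7/8, 1/1), width = 1/1 - 7/8 = 1/8
  'c': [7/8 + 1/8*0/1, 7/8 + 1/8*5/8) = [7/8, 61/64)
  'e': [7/8 + 1/8*5/8, 7/8 + 1/8*3/4) = [61/64, 31/32)
  'd': [7/8 + 1/8*3/4, 7/8 + 1/8*7/8) = [31/32, 63/64)
  'a': [7/8 + 1/8*7/8, 7/8 + 1/8*1/1) = [63/64, 1/1) <- contains code 127/128
  emit 'a', narrow to [63/64, 1/1)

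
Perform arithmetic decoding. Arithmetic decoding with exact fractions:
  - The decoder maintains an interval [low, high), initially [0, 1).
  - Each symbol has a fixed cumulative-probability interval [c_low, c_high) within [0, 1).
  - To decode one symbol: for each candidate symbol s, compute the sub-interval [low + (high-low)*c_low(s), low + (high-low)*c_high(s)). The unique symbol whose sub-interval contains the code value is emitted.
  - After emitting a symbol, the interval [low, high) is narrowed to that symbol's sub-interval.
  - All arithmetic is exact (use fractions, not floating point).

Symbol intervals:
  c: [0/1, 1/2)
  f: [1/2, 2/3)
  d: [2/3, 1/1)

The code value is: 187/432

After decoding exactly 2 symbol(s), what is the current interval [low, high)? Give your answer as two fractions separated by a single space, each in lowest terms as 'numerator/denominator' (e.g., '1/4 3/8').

Step 1: interval [0/1, 1/1), width = 1/1 - 0/1 = 1/1
  'c': [0/1 + 1/1*0/1, 0/1 + 1/1*1/2) = [0/1, 1/2) <- contains code 187/432
  'f': [0/1 + 1/1*1/2, 0/1 + 1/1*2/3) = [1/2, 2/3)
  'd': [0/1 + 1/1*2/3, 0/1 + 1/1*1/1) = [2/3, 1/1)
  emit 'c', narrow to [0/1, 1/2)
Step 2: interval [0/1, 1/2), width = 1/2 - 0/1 = 1/2
  'c': [0/1 + 1/2*0/1, 0/1 + 1/2*1/2) = [0/1, 1/4)
  'f': [0/1 + 1/2*1/2, 0/1 + 1/2*2/3) = [1/4, 1/3)
  'd': [0/1 + 1/2*2/3, 0/1 + 1/2*1/1) = [1/3, 1/2) <- contains code 187/432
  emit 'd', narrow to [1/3, 1/2)

Answer: 1/3 1/2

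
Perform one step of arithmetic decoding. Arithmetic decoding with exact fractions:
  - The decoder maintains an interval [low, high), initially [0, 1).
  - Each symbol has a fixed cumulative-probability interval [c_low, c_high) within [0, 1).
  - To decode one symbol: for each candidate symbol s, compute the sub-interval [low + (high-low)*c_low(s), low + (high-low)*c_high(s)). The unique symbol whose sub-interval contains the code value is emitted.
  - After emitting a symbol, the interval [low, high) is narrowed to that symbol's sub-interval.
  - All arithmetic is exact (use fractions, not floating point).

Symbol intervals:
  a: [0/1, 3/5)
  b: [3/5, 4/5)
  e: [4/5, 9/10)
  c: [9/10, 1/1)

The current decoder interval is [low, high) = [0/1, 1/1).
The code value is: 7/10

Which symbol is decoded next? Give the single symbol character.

Answer: b

Derivation:
Interval width = high − low = 1/1 − 0/1 = 1/1
Scaled code = (code − low) / width = (7/10 − 0/1) / 1/1 = 7/10
  a: [0/1, 3/5) 
  b: [3/5, 4/5) ← scaled code falls here ✓
  e: [4/5, 9/10) 
  c: [9/10, 1/1) 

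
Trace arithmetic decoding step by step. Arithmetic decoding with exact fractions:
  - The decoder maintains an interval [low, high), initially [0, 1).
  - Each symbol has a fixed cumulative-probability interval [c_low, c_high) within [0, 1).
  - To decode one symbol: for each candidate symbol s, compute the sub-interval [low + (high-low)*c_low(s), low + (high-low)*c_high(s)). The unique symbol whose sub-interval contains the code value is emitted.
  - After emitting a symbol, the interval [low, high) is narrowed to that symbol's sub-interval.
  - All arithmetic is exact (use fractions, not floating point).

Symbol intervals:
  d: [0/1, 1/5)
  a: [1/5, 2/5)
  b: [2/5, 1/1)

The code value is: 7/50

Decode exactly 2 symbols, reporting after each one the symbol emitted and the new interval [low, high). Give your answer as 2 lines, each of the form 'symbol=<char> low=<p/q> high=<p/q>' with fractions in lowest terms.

Step 1: interval [0/1, 1/1), width = 1/1 - 0/1 = 1/1
  'd': [0/1 + 1/1*0/1, 0/1 + 1/1*1/5) = [0/1, 1/5) <- contains code 7/50
  'a': [0/1 + 1/1*1/5, 0/1 + 1/1*2/5) = [1/5, 2/5)
  'b': [0/1 + 1/1*2/5, 0/1 + 1/1*1/1) = [2/5, 1/1)
  emit 'd', narrow to [0/1, 1/5)
Step 2: interval [0/1, 1/5), width = 1/5 - 0/1 = 1/5
  'd': [0/1 + 1/5*0/1, 0/1 + 1/5*1/5) = [0/1, 1/25)
  'a': [0/1 + 1/5*1/5, 0/1 + 1/5*2/5) = [1/25, 2/25)
  'b': [0/1 + 1/5*2/5, 0/1 + 1/5*1/1) = [2/25, 1/5) <- contains code 7/50
  emit 'b', narrow to [2/25, 1/5)

Answer: symbol=d low=0/1 high=1/5
symbol=b low=2/25 high=1/5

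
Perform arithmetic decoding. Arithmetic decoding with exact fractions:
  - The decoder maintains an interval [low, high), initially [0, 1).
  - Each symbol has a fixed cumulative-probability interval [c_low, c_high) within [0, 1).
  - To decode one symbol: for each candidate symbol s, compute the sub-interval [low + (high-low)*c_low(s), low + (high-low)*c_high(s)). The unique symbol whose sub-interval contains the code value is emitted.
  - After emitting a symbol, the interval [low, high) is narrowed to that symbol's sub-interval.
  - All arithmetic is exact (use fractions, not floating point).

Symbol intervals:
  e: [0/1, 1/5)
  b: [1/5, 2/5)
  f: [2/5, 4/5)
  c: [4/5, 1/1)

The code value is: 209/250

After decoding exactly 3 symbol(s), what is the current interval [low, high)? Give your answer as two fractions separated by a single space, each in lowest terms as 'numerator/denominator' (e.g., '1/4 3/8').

Answer: 104/125 21/25

Derivation:
Step 1: interval [0/1, 1/1), width = 1/1 - 0/1 = 1/1
  'e': [0/1 + 1/1*0/1, 0/1 + 1/1*1/5) = [0/1, 1/5)
  'b': [0/1 + 1/1*1/5, 0/1 + 1/1*2/5) = [1/5, 2/5)
  'f': [0/1 + 1/1*2/5, 0/1 + 1/1*4/5) = [2/5, 4/5)
  'c': [0/1 + 1/1*4/5, 0/1 + 1/1*1/1) = [4/5, 1/1) <- contains code 209/250
  emit 'c', narrow to [4/5, 1/1)
Step 2: interval [4/5, 1/1), width = 1/1 - 4/5 = 1/5
  'e': [4/5 + 1/5*0/1, 4/5 + 1/5*1/5) = [4/5, 21/25) <- contains code 209/250
  'b': [4/5 + 1/5*1/5, 4/5 + 1/5*2/5) = [21/25, 22/25)
  'f': [4/5 + 1/5*2/5, 4/5 + 1/5*4/5) = [22/25, 24/25)
  'c': [4/5 + 1/5*4/5, 4/5 + 1/5*1/1) = [24/25, 1/1)
  emit 'e', narrow to [4/5, 21/25)
Step 3: interval [4/5, 21/25), width = 21/25 - 4/5 = 1/25
  'e': [4/5 + 1/25*0/1, 4/5 + 1/25*1/5) = [4/5, 101/125)
  'b': [4/5 + 1/25*1/5, 4/5 + 1/25*2/5) = [101/125, 102/125)
  'f': [4/5 + 1/25*2/5, 4/5 + 1/25*4/5) = [102/125, 104/125)
  'c': [4/5 + 1/25*4/5, 4/5 + 1/25*1/1) = [104/125, 21/25) <- contains code 209/250
  emit 'c', narrow to [104/125, 21/25)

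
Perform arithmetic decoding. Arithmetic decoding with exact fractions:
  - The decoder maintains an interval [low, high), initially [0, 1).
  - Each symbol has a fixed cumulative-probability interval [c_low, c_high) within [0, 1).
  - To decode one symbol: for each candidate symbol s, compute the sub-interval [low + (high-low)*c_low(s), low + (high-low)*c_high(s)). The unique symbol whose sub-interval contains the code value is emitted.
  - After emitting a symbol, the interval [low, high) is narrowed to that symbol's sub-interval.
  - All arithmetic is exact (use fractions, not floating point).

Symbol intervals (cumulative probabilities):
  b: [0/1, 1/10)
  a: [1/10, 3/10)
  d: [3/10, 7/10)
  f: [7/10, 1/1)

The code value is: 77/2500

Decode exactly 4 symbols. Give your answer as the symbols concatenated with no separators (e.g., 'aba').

Answer: bdba

Derivation:
Step 1: interval [0/1, 1/1), width = 1/1 - 0/1 = 1/1
  'b': [0/1 + 1/1*0/1, 0/1 + 1/1*1/10) = [0/1, 1/10) <- contains code 77/2500
  'a': [0/1 + 1/1*1/10, 0/1 + 1/1*3/10) = [1/10, 3/10)
  'd': [0/1 + 1/1*3/10, 0/1 + 1/1*7/10) = [3/10, 7/10)
  'f': [0/1 + 1/1*7/10, 0/1 + 1/1*1/1) = [7/10, 1/1)
  emit 'b', narrow to [0/1, 1/10)
Step 2: interval [0/1, 1/10), width = 1/10 - 0/1 = 1/10
  'b': [0/1 + 1/10*0/1, 0/1 + 1/10*1/10) = [0/1, 1/100)
  'a': [0/1 + 1/10*1/10, 0/1 + 1/10*3/10) = [1/100, 3/100)
  'd': [0/1 + 1/10*3/10, 0/1 + 1/10*7/10) = [3/100, 7/100) <- contains code 77/2500
  'f': [0/1 + 1/10*7/10, 0/1 + 1/10*1/1) = [7/100, 1/10)
  emit 'd', narrow to [3/100, 7/100)
Step 3: interval [3/100, 7/100), width = 7/100 - 3/100 = 1/25
  'b': [3/100 + 1/25*0/1, 3/100 + 1/25*1/10) = [3/100, 17/500) <- contains code 77/2500
  'a': [3/100 + 1/25*1/10, 3/100 + 1/25*3/10) = [17/500, 21/500)
  'd': [3/100 + 1/25*3/10, 3/100 + 1/25*7/10) = [21/500, 29/500)
  'f': [3/100 + 1/25*7/10, 3/100 + 1/25*1/1) = [29/500, 7/100)
  emit 'b', narrow to [3/100, 17/500)
Step 4: interval [3/100, 17/500), width = 17/500 - 3/100 = 1/250
  'b': [3/100 + 1/250*0/1, 3/100 + 1/250*1/10) = [3/100, 19/625)
  'a': [3/100 + 1/250*1/10, 3/100 + 1/250*3/10) = [19/625, 39/1250) <- contains code 77/2500
  'd': [3/100 + 1/250*3/10, 3/100 + 1/250*7/10) = [39/1250, 41/1250)
  'f': [3/100 + 1/250*7/10, 3/100 + 1/250*1/1) = [41/1250, 17/500)
  emit 'a', narrow to [19/625, 39/1250)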